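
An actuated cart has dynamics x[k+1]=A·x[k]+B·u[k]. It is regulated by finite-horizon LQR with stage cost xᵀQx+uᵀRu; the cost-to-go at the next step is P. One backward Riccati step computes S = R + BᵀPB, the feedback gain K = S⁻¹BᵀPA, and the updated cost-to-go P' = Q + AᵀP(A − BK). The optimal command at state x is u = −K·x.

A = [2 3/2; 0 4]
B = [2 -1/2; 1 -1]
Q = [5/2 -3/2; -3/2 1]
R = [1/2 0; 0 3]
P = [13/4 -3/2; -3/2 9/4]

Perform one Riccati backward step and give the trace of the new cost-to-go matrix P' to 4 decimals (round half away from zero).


22.1049

BᵀP = [5.0000 -0.7500; -0.1250 -1.5000]
S = R + BᵀPB = [1/2 0; 0 3] + [9.2500 -1.7500; -1.7500 1.5625] = [9.7500 -1.7500; -1.7500 4.5625]
BᵀPA = [10.0000 4.5000; -0.2500 -6.1875]
K = S⁻¹·BᵀPA = [1.0909 0.2343; 0.3636 -1.2663]
A−BK = [0.0000 0.3983; -0.7273 2.4994]
AᵀP(A−BK) = [2.1818 -4.9091; -4.9091 16.4230]
P' = Q + AᵀP(A−BK) = [4.6818 -6.4091; -6.4091 17.4230]
tr(P') = 22.1049


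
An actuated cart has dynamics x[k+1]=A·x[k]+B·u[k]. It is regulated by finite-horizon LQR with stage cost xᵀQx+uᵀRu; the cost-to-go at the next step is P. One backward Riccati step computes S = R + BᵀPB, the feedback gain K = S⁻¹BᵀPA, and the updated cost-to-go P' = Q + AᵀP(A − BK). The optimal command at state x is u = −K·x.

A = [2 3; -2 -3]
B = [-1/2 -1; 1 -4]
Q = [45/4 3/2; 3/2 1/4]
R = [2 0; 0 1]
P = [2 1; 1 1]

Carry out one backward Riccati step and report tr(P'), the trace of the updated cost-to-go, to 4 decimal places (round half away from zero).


22.1969

BᵀP = [0.0000 0.5000; -6.0000 -5.0000]
S = R + BᵀPB = [2 0; 0 1] + [0.5000 -2.0000; -2.0000 26.0000] = [2.5000 -2.0000; -2.0000 27.0000]
BᵀPA = [-1.0000 -1.5000; -2.0000 -3.0000]
K = S⁻¹·BᵀPA = [-0.4882 -0.7323; -0.1102 -0.1654]
A−BK = [1.6457 2.4685; -1.9528 -2.9291]
AᵀP(A−BK) = [3.2913 4.9370; 4.9370 7.4055]
P' = Q + AᵀP(A−BK) = [14.5413 6.4370; 6.4370 7.6555]
tr(P') = 22.1969


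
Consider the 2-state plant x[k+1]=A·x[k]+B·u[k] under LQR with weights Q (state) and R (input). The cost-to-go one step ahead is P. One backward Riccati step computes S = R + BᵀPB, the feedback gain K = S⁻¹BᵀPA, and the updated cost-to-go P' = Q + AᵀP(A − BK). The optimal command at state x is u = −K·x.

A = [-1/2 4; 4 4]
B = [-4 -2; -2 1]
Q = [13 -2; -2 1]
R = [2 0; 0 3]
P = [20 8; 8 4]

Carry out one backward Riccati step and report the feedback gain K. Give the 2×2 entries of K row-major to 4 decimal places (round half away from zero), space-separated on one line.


-0.5131 -1.2542 0.8361 0.2660

BᵀP = [-96.0000 -40.0000; -32.0000 -12.0000]
S = R + BᵀPB = [2 0; 0 3] + [464.0000 152.0000; 152.0000 52.0000] = [466.0000 152.0000; 152.0000 55.0000]
BᵀPA = [-112.0000 -544.0000; -32.0000 -176.0000]
K = S⁻¹·BᵀPA = [-0.5131 -1.2542; 0.8361 0.2660]
A−BK = [-0.8800 -0.4846; 2.1378 1.2257]
AᵀP(A−BK) = [6.2922 4.0475; 4.0475 4.5606]
P' = Q + AᵀP(A−BK) = [19.2922 2.0475; 2.0475 5.5606]
tr(P') = 24.8527


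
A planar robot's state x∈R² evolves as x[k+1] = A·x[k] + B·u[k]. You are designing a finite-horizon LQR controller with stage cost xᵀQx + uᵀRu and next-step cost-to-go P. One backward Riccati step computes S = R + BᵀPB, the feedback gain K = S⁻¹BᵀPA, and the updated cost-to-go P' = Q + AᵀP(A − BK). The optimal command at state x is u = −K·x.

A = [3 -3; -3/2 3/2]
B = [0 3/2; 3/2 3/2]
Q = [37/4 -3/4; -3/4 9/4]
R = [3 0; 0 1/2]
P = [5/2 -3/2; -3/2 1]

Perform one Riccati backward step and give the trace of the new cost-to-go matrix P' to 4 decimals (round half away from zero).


37.3968

BᵀP = [-2.2500 1.5000; 1.5000 -0.7500]
S = R + BᵀPB = [3 0; 0 1/2] + [2.2500 -1.1250; -1.1250 1.1250] = [5.2500 -1.1250; -1.1250 1.6250]
BᵀPA = [-9.0000 9.0000; 5.6250 -5.6250]
K = S⁻¹·BᵀPA = [-1.1419 1.1419; 2.6710 -2.6710]
A−BK = [-1.0065 1.0065; -3.7935 3.7935]
AᵀP(A−BK) = [12.9484 -12.9484; -12.9484 12.9484]
P' = Q + AᵀP(A−BK) = [22.1984 -13.6984; -13.6984 15.1984]
tr(P') = 37.3968


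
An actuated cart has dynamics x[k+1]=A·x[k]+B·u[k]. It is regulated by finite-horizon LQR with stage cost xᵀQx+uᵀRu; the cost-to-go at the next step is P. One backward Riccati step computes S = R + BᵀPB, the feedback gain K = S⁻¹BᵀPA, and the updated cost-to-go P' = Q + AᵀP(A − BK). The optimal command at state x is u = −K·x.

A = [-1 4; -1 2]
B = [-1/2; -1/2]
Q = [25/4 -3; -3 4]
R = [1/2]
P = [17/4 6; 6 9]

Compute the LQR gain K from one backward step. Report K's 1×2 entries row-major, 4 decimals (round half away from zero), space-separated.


BᵀP = [-5.1250 -7.5000]
S = R + BᵀPB = [1/2] + [6.3125] = [6.8125]
BᵀPA = [12.6250 -35.5000]
K = S⁻¹·BᵀPA = [1.8532 -5.2110]
A−BK = [-0.0734 1.3945; -0.0734 -0.6055]
AᵀP(A−BK) = [1.8532 -5.2110; -5.2110 15.0092]
P' = Q + AᵀP(A−BK) = [8.1032 -8.2110; -8.2110 19.0092]
tr(P') = 27.1124

1.8532 -5.2110


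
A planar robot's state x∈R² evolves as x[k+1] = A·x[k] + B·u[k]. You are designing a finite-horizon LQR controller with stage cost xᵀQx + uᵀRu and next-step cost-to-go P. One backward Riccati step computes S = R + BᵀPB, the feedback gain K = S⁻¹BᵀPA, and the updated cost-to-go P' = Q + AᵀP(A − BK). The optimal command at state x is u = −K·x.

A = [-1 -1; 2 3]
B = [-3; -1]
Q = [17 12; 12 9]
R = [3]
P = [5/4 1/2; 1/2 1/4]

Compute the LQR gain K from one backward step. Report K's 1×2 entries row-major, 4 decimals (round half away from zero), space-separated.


BᵀP = [-4.2500 -1.7500]
S = R + BᵀPB = [3] + [14.5000] = [17.5000]
BᵀPA = [0.7500 -1.0000]
K = S⁻¹·BᵀPA = [0.0429 -0.0571]
A−BK = [-0.8714 -1.1714; 2.0429 2.9429]
AᵀP(A−BK) = [0.2179 0.2929; 0.2929 0.4429]
P' = Q + AᵀP(A−BK) = [17.2179 12.2929; 12.2929 9.4429]
tr(P') = 26.6607

0.0429 -0.0571


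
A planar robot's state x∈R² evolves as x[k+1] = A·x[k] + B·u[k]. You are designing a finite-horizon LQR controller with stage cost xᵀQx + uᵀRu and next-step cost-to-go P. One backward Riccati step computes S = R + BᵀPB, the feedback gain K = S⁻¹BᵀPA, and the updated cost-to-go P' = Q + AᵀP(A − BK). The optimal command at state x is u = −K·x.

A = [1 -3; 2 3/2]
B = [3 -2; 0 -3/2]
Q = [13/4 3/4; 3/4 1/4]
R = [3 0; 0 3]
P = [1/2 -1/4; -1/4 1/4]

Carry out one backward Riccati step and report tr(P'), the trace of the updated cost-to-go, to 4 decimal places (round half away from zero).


6.9348

BᵀP = [1.5000 -0.7500; -0.6250 0.1250]
S = R + BᵀPB = [3 0; 0 3] + [4.5000 -1.8750; -1.8750 1.0625] = [7.5000 -1.8750; -1.8750 4.0625]
BᵀPA = [0.0000 -5.6250; -0.3750 2.0625]
K = S⁻¹·BᵀPA = [-0.0261 -0.7043; -0.1043 0.1826]
A−BK = [0.8696 -0.5217; 1.8435 1.7739]
AᵀP(A−BK) = [0.4609 0.4435; 0.4435 2.9739]
P' = Q + AᵀP(A−BK) = [3.7109 1.1935; 1.1935 3.2239]
tr(P') = 6.9348


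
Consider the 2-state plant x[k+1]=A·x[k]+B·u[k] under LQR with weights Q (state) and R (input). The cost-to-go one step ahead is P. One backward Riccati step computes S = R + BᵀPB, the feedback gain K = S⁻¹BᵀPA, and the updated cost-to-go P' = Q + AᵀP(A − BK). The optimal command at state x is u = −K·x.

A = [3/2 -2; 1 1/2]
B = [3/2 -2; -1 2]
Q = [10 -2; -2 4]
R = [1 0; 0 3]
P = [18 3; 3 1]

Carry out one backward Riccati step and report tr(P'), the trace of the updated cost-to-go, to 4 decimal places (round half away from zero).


BᵀP = [24.0000 3.5000; -30.0000 -4.0000]
S = R + BᵀPB = [1 0; 0 3] + [32.5000 -41.0000; -41.0000 52.0000] = [33.5000 -41.0000; -41.0000 55.0000]
BᵀPA = [39.5000 -46.2500; -49.0000 58.0000]
K = S⁻¹·BᵀPA = [1.0124 -1.0263; -0.1362 0.2895]
A−BK = [-0.2910 0.1184; 2.2848 -1.1053]
AᵀP(A−BK) = [3.8359 -2.5263; -2.5263 1.9934]
P' = Q + AᵀP(A−BK) = [13.8359 -4.5263; -4.5263 5.9934]
tr(P') = 19.8293

19.8293


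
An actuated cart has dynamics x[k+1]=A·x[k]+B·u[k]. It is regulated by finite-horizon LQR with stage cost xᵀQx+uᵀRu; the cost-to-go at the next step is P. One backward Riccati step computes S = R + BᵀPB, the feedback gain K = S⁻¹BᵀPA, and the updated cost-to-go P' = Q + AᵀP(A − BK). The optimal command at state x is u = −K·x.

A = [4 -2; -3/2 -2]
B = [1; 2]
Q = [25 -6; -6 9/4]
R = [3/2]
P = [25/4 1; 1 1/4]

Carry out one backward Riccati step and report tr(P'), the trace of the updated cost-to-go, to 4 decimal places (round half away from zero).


BᵀP = [8.2500 1.5000]
S = R + BᵀPB = [3/2] + [11.2500] = [12.7500]
BᵀPA = [30.7500 -19.5000]
K = S⁻¹·BᵀPA = [2.4118 -1.5294]
A−BK = [1.5882 -0.4706; -6.3235 1.0588]
AᵀP(A−BK) = [14.4007 -7.2206; -7.2206 4.1765]
P' = Q + AᵀP(A−BK) = [39.4007 -13.2206; -13.2206 6.4265]
tr(P') = 45.8272

45.8272


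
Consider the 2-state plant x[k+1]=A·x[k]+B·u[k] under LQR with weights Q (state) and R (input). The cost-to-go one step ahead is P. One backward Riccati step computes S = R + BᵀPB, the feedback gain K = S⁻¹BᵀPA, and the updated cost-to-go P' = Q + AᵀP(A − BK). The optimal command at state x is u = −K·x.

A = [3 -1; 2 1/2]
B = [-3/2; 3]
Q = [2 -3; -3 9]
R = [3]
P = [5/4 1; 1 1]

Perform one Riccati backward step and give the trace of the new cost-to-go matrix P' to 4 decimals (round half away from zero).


BᵀP = [1.1250 1.5000]
S = R + BᵀPB = [3] + [2.8125] = [5.8125]
BᵀPA = [6.3750 -0.3750]
K = S⁻¹·BᵀPA = [1.0968 -0.0645]
A−BK = [4.6452 -1.0968; -1.2903 0.6935]
AᵀP(A−BK) = [20.2581 -2.8387; -2.8387 0.4758]
P' = Q + AᵀP(A−BK) = [22.2581 -5.8387; -5.8387 9.4758]
tr(P') = 31.7339

31.7339


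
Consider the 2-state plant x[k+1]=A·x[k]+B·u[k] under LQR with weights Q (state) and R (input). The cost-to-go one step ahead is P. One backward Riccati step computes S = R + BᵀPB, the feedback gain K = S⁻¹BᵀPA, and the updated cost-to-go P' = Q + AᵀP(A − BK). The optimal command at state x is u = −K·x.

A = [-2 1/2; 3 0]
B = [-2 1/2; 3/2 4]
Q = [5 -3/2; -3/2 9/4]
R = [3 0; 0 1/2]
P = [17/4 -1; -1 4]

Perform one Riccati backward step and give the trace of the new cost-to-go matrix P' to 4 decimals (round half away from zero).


10.5464

BᵀP = [-10.0000 8.0000; -1.8750 15.5000]
S = R + BᵀPB = [3 0; 0 1/2] + [32.0000 27.0000; 27.0000 61.0625] = [35.0000 27.0000; 27.0000 61.5625]
BᵀPA = [44.0000 -5.0000; 50.2500 -0.9375]
K = S⁻¹·BᵀPA = [0.9483 -0.1982; 0.4003 0.0717]
A−BK = [-0.3035 0.0679; -0.0238 0.0105]
AᵀP(A−BK) = [3.1574 -0.6331; -0.6331 0.1389]
P' = Q + AᵀP(A−BK) = [8.1574 -2.1331; -2.1331 2.3889]
tr(P') = 10.5464


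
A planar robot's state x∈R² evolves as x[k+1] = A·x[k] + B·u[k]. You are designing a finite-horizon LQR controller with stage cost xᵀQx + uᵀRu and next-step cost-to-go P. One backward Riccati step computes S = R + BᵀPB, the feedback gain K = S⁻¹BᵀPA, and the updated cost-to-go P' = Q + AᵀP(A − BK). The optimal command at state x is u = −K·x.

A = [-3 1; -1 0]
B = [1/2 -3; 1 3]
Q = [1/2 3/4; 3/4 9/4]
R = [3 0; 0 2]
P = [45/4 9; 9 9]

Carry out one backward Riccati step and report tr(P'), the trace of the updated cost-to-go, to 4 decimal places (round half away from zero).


BᵀP = [14.6250 13.5000; -6.7500 0.0000]
S = R + BᵀPB = [3 0; 0 2] + [20.8125 -3.3750; -3.3750 20.2500] = [23.8125 -3.3750; -3.3750 22.2500]
BᵀPA = [-57.3750 14.6250; 20.2500 -6.7500]
K = S⁻¹·BᵀPA = [-2.3306 0.5837; 0.5566 -0.2148]
A−BK = [-0.1649 0.0637; -0.3392 0.0608]
AᵀP(A−BK) = [19.2629 -4.9085; -4.9085 1.2629]
P' = Q + AᵀP(A−BK) = [19.7629 -4.1585; -4.1585 3.5129]
tr(P') = 23.2759

23.2759


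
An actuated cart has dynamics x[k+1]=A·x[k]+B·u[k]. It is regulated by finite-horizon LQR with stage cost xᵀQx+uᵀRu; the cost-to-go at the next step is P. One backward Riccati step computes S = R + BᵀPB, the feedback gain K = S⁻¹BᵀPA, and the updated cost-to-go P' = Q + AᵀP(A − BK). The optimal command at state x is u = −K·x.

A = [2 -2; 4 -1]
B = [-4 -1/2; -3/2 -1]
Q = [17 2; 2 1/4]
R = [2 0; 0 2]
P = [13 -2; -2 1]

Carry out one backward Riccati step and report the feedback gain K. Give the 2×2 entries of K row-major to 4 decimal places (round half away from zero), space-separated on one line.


BᵀP = [-49.0000 6.5000; -4.5000 0.0000]
S = R + BᵀPB = [2 0; 0 2] + [186.2500 18.0000; 18.0000 2.2500] = [188.2500 18.0000; 18.0000 4.2500]
BᵀPA = [-72.0000 91.5000; -9.0000 9.0000]
K = S⁻¹·BᵀPA = [-0.3025 0.4766; -0.8365 0.0993]
A−BK = [0.3718 -0.0441; 2.7097 -0.1859]
AᵀP(A−BK) = [6.6924 -0.7940; -0.7940 0.5010]
P' = Q + AᵀP(A−BK) = [23.6924 1.2060; 1.2060 0.7510]
tr(P') = 24.4434

-0.3025 0.4766 -0.8365 0.0993


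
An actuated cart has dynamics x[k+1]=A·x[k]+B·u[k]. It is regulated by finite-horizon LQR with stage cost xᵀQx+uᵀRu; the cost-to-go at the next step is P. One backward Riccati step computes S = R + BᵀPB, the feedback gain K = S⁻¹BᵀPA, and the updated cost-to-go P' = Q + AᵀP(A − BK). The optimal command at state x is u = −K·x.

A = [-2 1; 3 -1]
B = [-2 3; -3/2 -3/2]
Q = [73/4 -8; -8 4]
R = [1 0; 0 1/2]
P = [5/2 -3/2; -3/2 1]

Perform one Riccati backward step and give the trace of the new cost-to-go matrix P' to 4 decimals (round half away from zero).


BᵀP = [-2.7500 1.5000; 9.7500 -6.0000]
S = R + BᵀPB = [1 0; 0 1/2] + [3.2500 -10.5000; -10.5000 38.2500] = [4.2500 -10.5000; -10.5000 38.7500]
BᵀPA = [10.0000 -4.2500; -37.5000 15.7500]
K = S⁻¹·BᵀPA = [-0.1148 0.0126; -0.9989 0.4099]
A−BK = [0.7669 -0.2044; 1.3295 -0.3662]
AᵀP(A−BK) = [0.6912 -0.2560; -0.2560 0.0982]
P' = Q + AᵀP(A−BK) = [18.9412 -8.2560; -8.2560 4.0982]
tr(P') = 23.0393

23.0393


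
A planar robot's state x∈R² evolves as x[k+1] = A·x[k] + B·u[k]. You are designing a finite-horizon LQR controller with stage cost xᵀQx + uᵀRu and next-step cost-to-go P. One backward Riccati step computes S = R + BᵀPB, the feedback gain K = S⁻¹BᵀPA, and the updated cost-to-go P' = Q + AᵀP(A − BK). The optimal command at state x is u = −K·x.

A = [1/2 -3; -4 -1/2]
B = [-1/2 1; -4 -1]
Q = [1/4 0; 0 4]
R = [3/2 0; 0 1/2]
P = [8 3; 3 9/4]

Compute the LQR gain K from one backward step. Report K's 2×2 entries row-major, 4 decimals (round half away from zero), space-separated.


BᵀP = [-16.0000 -10.5000; 5.0000 0.7500]
S = R + BᵀPB = [3/2 0; 0 1/2] + [50.0000 -5.5000; -5.5000 4.2500] = [51.5000 -5.5000; -5.5000 4.7500]
BᵀPA = [34.0000 53.2500; -0.5000 -15.3750]
K = S⁻¹·BᵀPA = [0.7405 0.7854; 0.7522 -2.3274]
A−BK = [0.1181 -0.2799; -0.2857 0.3143]
AᵀP(A−BK) = [1.1983 -0.1181; -0.1181 3.9549]
P' = Q + AᵀP(A−BK) = [1.4483 -0.1181; -0.1181 7.9549]
tr(P') = 9.4031

0.7405 0.7854 0.7522 -2.3274


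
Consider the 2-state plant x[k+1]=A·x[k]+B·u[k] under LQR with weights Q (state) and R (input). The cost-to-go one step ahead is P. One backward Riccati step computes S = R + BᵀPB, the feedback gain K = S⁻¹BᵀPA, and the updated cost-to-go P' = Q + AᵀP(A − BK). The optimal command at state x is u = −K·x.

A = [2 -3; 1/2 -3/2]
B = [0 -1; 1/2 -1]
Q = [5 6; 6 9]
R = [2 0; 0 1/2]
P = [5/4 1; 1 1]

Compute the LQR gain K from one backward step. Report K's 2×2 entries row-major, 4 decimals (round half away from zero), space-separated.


0.0452 -0.0968 -1.1484 2.0323

BᵀP = [0.5000 0.5000; -2.2500 -2.0000]
S = R + BᵀPB = [2 0; 0 1/2] + [0.2500 -1.0000; -1.0000 4.2500] = [2.2500 -1.0000; -1.0000 4.7500]
BᵀPA = [1.2500 -2.2500; -5.5000 9.7500]
K = S⁻¹·BᵀPA = [0.0452 -0.0968; -1.1484 2.0323]
A−BK = [0.8516 -0.9677; -0.6710 0.5806]
AᵀP(A−BK) = [0.8774 -1.4516; -1.4516 2.4677]
P' = Q + AᵀP(A−BK) = [5.8774 4.5484; 4.5484 11.4677]
tr(P') = 17.3452


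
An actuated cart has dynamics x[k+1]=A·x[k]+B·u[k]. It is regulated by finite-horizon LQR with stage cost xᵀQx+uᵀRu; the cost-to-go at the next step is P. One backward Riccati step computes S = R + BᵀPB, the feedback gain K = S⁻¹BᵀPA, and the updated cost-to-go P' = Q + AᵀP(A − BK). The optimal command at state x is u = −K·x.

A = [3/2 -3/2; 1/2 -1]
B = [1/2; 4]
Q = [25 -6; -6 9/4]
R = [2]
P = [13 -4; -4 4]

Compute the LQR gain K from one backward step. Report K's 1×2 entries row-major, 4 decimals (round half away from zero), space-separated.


BᵀP = [-9.5000 14.0000]
S = R + BᵀPB = [2] + [51.2500] = [53.2500]
BᵀPA = [-7.2500 0.2500]
K = S⁻¹·BᵀPA = [-0.1362 0.0047]
A−BK = [1.5681 -1.5023; 1.0446 -1.0188]
AᵀP(A−BK) = [23.2629 -22.2160; -22.2160 21.2488]
P' = Q + AᵀP(A−BK) = [48.2629 -28.2160; -28.2160 23.4988]
tr(P') = 71.7617

-0.1362 0.0047


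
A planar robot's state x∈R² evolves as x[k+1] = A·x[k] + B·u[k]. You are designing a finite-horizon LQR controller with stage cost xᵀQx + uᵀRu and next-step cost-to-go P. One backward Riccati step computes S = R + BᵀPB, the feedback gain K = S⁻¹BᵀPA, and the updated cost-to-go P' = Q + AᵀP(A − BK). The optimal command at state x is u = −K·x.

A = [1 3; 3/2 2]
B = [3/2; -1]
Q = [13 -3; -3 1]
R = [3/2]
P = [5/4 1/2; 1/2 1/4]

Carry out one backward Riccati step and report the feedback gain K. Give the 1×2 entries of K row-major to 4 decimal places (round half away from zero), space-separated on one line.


0.6939 1.6735

BᵀP = [1.3750 0.5000]
S = R + BᵀPB = [3/2] + [1.5625] = [3.0625]
BᵀPA = [2.1250 5.1250]
K = S⁻¹·BᵀPA = [0.6939 1.6735]
A−BK = [-0.0408 0.4898; 2.1939 3.6735]
AᵀP(A−BK) = [1.8380 4.1939; 4.1939 9.6735]
P' = Q + AᵀP(A−BK) = [14.8380 1.1939; 1.1939 10.6735]
tr(P') = 25.5115


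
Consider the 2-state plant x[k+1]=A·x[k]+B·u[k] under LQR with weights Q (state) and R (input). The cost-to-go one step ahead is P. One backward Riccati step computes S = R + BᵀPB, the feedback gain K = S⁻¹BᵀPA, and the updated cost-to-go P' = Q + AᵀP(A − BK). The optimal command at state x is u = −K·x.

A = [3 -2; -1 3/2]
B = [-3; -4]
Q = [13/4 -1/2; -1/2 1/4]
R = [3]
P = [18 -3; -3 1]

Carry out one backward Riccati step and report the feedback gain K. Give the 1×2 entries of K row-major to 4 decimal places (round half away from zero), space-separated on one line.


BᵀP = [-42.0000 5.0000]
S = R + BᵀPB = [3] + [106.0000] = [109.0000]
BᵀPA = [-131.0000 91.5000]
K = S⁻¹·BᵀPA = [-1.2018 0.8394]
A−BK = [-0.6055 0.5183; -5.8073 4.8578]
AᵀP(A−BK) = [23.5596 -19.0321; -19.0321 15.4404]
P' = Q + AᵀP(A−BK) = [26.8096 -19.5321; -19.5321 15.6904]
tr(P') = 42.5000

-1.2018 0.8394


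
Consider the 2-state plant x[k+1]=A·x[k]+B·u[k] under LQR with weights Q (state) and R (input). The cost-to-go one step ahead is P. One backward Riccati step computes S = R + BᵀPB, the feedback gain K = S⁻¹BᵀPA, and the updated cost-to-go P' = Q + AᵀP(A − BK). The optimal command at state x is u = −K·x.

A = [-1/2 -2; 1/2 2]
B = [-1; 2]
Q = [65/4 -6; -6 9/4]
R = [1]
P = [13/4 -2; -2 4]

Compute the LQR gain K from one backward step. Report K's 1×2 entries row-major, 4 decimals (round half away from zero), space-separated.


0.3053 1.2212

BᵀP = [-7.2500 10.0000]
S = R + BᵀPB = [1] + [27.2500] = [28.2500]
BᵀPA = [8.6250 34.5000]
K = S⁻¹·BᵀPA = [0.3053 1.2212]
A−BK = [-0.1947 -0.7788; -0.1106 -0.4425]
AᵀP(A−BK) = [0.1792 0.7168; 0.7168 2.8673]
P' = Q + AᵀP(A−BK) = [16.4292 -5.2832; -5.2832 5.1173]
tr(P') = 21.5465


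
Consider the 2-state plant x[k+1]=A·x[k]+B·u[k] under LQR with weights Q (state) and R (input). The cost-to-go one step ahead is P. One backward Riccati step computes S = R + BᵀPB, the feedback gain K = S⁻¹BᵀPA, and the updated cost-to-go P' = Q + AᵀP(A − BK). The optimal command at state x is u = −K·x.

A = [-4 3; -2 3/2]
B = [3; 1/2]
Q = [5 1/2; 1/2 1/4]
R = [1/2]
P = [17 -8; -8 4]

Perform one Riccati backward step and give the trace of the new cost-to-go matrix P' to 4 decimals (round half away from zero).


BᵀP = [47.0000 -22.0000]
S = R + BᵀPB = [1/2] + [130.0000] = [130.5000]
BᵀPA = [-144.0000 108.0000]
K = S⁻¹·BᵀPA = [-1.1034 0.8276]
A−BK = [-0.6897 0.5172; -1.4483 1.0862]
AᵀP(A−BK) = [1.1034 -0.8276; -0.8276 0.6207]
P' = Q + AᵀP(A−BK) = [6.1034 -0.3276; -0.3276 0.8707]
tr(P') = 6.9741

6.9741


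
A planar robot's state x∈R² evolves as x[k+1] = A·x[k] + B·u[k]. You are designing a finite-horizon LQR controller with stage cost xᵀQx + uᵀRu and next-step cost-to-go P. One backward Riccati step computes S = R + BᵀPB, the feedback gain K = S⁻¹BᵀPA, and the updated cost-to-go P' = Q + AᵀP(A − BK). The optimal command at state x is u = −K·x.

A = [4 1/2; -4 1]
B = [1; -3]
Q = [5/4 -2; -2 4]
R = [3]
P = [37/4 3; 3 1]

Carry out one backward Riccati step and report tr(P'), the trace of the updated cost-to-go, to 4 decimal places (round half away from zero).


BᵀP = [0.2500 0.0000]
S = R + BᵀPB = [3] + [0.2500] = [3.2500]
BᵀPA = [1.0000 0.1250]
K = S⁻¹·BᵀPA = [0.3077 0.0385]
A−BK = [3.6923 0.4615; -3.0769 1.1154]
AᵀP(A−BK) = [67.6923 20.4615; 20.4615 6.3077]
P' = Q + AᵀP(A−BK) = [68.9423 18.4615; 18.4615 10.3077]
tr(P') = 79.2500

79.2500


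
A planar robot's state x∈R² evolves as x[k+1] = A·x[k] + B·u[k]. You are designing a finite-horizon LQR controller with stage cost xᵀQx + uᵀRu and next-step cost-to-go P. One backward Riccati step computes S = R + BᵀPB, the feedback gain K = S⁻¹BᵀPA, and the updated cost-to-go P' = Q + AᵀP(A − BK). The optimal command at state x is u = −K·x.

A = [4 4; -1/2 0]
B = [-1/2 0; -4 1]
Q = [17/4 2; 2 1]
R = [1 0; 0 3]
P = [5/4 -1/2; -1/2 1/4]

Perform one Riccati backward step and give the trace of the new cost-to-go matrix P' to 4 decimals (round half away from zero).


27.3706

BᵀP = [1.3750 -0.7500; -0.5000 0.2500]
S = R + BᵀPB = [1 0; 0 3] + [2.3125 -0.7500; -0.7500 0.2500] = [3.3125 -0.7500; -0.7500 3.2500]
BᵀPA = [5.8750 5.5000; -2.1250 -2.0000]
K = S⁻¹·BᵀPA = [1.7152 1.6049; -0.2580 -0.2450]
A−BK = [4.8576 4.8025; 6.6187 6.6646]
AᵀP(A−BK) = [11.4376 11.0505; 11.0505 10.6830]
P' = Q + AᵀP(A−BK) = [15.6876 13.0505; 13.0505 11.6830]
tr(P') = 27.3706


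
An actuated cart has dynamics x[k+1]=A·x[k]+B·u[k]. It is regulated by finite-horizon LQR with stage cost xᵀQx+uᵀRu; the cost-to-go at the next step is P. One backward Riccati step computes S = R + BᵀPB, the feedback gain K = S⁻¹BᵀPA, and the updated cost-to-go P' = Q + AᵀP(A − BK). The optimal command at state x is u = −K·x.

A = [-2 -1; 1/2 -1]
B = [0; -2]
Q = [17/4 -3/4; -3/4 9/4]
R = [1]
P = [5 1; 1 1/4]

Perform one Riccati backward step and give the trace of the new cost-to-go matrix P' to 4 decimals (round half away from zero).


21.6563

BᵀP = [-2.0000 -0.5000]
S = R + BᵀPB = [1] + [1.0000] = [2.0000]
BᵀPA = [3.7500 2.5000]
K = S⁻¹·BᵀPA = [1.8750 1.2500]
A−BK = [-2.0000 -1.0000; 4.2500 1.5000]
AᵀP(A−BK) = [11.0313 6.6875; 6.6875 4.1250]
P' = Q + AᵀP(A−BK) = [15.2813 5.9375; 5.9375 6.3750]
tr(P') = 21.6563


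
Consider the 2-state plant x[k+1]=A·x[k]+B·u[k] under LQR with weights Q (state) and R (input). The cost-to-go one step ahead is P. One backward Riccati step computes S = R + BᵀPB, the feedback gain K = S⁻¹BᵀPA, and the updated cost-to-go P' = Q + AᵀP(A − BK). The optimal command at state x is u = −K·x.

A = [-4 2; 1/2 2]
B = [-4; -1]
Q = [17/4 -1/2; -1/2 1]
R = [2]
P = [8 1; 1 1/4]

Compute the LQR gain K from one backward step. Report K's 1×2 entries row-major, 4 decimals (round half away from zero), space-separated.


BᵀP = [-33.0000 -4.2500]
S = R + BᵀPB = [2] + [136.2500] = [138.2500]
BᵀPA = [129.8750 -74.5000]
K = S⁻¹·BᵀPA = [0.9394 -0.5389]
A−BK = [-0.2423 -0.1555; 1.4394 1.4611]
AᵀP(A−BK) = [2.0552 -0.7631; -0.7631 0.8535]
P' = Q + AᵀP(A−BK) = [6.3052 -1.2631; -1.2631 1.8535]
tr(P') = 8.1587

0.9394 -0.5389


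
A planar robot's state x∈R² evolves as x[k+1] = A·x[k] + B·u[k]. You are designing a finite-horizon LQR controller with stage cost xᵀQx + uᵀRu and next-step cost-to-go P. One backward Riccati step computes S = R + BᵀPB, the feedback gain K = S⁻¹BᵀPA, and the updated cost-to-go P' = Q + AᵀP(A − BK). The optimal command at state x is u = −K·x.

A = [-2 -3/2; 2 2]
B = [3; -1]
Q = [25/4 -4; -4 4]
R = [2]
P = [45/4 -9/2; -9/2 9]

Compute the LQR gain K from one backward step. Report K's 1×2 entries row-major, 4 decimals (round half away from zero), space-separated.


-0.8725 -0.7352

BᵀP = [38.2500 -22.5000]
S = R + BᵀPB = [2] + [137.2500] = [139.2500]
BᵀPA = [-121.5000 -102.3750]
K = S⁻¹·BᵀPA = [-0.8725 -0.7352]
A−BK = [0.6176 0.7056; 1.1275 1.2648]
AᵀP(A−BK) = [10.9874 11.9246; 11.9246 13.0476]
P' = Q + AᵀP(A−BK) = [17.2374 7.9246; 7.9246 17.0476]
tr(P') = 34.2850


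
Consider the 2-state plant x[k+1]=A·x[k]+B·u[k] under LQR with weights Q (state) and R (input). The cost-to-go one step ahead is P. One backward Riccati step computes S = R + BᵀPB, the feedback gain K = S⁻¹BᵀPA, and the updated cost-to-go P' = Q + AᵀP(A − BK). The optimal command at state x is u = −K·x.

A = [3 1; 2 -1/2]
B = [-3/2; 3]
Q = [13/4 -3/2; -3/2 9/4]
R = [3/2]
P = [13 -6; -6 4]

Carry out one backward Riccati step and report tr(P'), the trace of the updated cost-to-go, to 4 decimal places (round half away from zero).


BᵀP = [-37.5000 21.0000]
S = R + BᵀPB = [3/2] + [119.2500] = [120.7500]
BᵀPA = [-70.5000 -48.0000]
K = S⁻¹·BᵀPA = [-0.5839 -0.3975]
A−BK = [2.1242 0.4037; 3.7516 0.6925]
AᵀP(A−BK) = [19.8385 3.9752; 3.9752 0.9193]
P' = Q + AᵀP(A−BK) = [23.0885 2.4752; 2.4752 3.1693]
tr(P') = 26.2578

26.2578


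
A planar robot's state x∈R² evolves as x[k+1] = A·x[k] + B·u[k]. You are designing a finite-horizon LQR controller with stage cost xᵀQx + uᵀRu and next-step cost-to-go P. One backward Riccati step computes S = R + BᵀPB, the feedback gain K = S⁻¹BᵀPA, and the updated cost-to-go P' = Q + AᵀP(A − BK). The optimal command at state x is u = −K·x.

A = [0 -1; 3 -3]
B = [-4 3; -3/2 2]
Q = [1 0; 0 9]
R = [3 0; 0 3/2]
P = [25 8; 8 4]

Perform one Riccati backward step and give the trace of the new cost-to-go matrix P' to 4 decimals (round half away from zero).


BᵀP = [-112.0000 -38.0000; 91.0000 32.0000]
S = R + BᵀPB = [3 0; 0 3/2] + [505.0000 -412.0000; -412.0000 337.0000] = [508.0000 -412.0000; -412.0000 338.5000]
BᵀPA = [-114.0000 226.0000; 96.0000 -187.0000]
K = S⁻¹·BᵀPA = [0.4350 -0.2453; 0.8130 -0.8509]
A−BK = [-0.6992 0.5718; 2.0264 -1.6660]
AᵀP(A−BK) = [7.5366 -6.2683; -6.2683 5.3008]
P' = Q + AᵀP(A−BK) = [8.5366 -6.2683; -6.2683 14.3008]
tr(P') = 22.8374

22.8374


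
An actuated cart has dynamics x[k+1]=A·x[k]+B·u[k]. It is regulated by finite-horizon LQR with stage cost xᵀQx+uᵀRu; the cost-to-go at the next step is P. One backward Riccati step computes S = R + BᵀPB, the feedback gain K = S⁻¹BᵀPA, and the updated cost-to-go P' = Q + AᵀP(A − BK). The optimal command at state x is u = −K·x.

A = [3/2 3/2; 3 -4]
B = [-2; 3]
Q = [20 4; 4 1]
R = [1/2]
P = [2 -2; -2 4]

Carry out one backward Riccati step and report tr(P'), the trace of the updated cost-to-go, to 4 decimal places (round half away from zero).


28.9927

BᵀP = [-10.0000 16.0000]
S = R + BᵀPB = [1/2] + [68.0000] = [68.5000]
BᵀPA = [33.0000 -79.0000]
K = S⁻¹·BᵀPA = [0.4818 -1.1533]
A−BK = [2.4635 -0.8066; 1.5547 -0.5401]
AᵀP(A−BK) = [6.6022 -2.4416; -2.4416 1.3905]
P' = Q + AᵀP(A−BK) = [26.6022 1.5584; 1.5584 2.3905]
tr(P') = 28.9927


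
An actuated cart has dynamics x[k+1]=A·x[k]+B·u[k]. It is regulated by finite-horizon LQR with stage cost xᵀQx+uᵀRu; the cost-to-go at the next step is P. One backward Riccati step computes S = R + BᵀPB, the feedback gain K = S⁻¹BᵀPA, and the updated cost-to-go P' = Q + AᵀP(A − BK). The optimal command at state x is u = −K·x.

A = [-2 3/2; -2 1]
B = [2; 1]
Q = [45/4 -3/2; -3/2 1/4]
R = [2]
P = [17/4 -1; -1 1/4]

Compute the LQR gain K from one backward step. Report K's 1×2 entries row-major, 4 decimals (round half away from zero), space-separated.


-0.7541 0.6230

BᵀP = [7.5000 -1.7500]
S = R + BᵀPB = [2] + [13.2500] = [15.2500]
BᵀPA = [-11.5000 9.5000]
K = S⁻¹·BᵀPA = [-0.7541 0.6230]
A−BK = [-0.4918 0.2541; -1.2459 0.3770]
AᵀP(A−BK) = [1.3279 -1.0861; -1.0861 0.8945]
P' = Q + AᵀP(A−BK) = [12.5779 -2.5861; -2.5861 1.1445]
tr(P') = 13.7223


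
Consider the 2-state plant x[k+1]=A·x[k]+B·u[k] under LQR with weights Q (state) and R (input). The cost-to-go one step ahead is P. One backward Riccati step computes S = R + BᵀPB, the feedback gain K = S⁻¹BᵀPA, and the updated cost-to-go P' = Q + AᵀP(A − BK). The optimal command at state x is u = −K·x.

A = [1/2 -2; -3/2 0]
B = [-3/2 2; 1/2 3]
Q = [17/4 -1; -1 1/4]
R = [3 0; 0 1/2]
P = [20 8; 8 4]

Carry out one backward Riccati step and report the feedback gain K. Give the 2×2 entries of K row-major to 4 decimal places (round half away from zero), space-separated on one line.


-0.3469 0.4866 -0.1809 -0.4146

BᵀP = [-26.0000 -10.0000; 64.0000 28.0000]
S = R + BᵀPB = [3 0; 0 1/2] + [34.0000 -82.0000; -82.0000 212.0000] = [37.0000 -82.0000; -82.0000 212.5000]
BᵀPA = [2.0000 52.0000; -10.0000 -128.0000]
K = S⁻¹·BᵀPA = [-0.3469 0.4866; -0.1809 -0.4146]
A−BK = [0.3415 -0.4409; -0.7837 1.0004]
AᵀP(A−BK) = [0.8845 -1.1190; -1.1190 1.6302]
P' = Q + AᵀP(A−BK) = [5.1345 -2.1190; -2.1190 1.8802]
tr(P') = 7.0147


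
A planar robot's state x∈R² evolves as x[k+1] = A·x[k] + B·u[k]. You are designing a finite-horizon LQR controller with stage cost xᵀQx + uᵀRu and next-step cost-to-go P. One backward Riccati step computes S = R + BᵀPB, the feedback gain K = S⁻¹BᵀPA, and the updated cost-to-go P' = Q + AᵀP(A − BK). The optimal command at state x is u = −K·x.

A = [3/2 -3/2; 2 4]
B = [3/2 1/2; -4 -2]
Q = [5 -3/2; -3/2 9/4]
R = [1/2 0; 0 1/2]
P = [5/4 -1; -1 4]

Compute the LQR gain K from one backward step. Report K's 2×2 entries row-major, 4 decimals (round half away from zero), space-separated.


BᵀP = [5.8750 -17.5000; 2.6250 -8.5000]
S = R + BᵀPB = [1/2 0; 0 1/2] + [78.8125 37.9375; 37.9375 18.3125] = [79.3125 37.9375; 37.9375 18.8125]
BᵀPA = [-26.1875 -78.8125; -13.0625 -37.9375]
K = S⁻¹·BᵀPA = [0.0550 -0.8219; -0.8053 -0.3592]
A−BK = [1.8201 -0.0876; 0.6095 -0.0059]
AᵀP(A−BK) = [3.7340 -0.0275; -0.0275 0.4109]
P' = Q + AᵀP(A−BK) = [8.7340 -1.5275; -1.5275 2.6609]
tr(P') = 11.3950

0.0550 -0.8219 -0.8053 -0.3592


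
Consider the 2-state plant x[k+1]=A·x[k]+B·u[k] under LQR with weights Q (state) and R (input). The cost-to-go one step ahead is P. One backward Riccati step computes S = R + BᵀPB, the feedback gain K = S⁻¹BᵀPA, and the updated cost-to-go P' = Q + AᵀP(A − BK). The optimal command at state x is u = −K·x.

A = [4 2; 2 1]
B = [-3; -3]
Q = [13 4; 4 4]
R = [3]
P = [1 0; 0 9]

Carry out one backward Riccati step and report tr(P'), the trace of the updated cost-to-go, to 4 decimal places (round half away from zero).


BᵀP = [-3.0000 -27.0000]
S = R + BᵀPB = [3] + [90.0000] = [93.0000]
BᵀPA = [-66.0000 -33.0000]
K = S⁻¹·BᵀPA = [-0.7097 -0.3548]
A−BK = [1.8710 0.9355; -0.1290 -0.0645]
AᵀP(A−BK) = [5.1613 2.5806; 2.5806 1.2903]
P' = Q + AᵀP(A−BK) = [18.1613 6.5806; 6.5806 5.2903]
tr(P') = 23.4516

23.4516


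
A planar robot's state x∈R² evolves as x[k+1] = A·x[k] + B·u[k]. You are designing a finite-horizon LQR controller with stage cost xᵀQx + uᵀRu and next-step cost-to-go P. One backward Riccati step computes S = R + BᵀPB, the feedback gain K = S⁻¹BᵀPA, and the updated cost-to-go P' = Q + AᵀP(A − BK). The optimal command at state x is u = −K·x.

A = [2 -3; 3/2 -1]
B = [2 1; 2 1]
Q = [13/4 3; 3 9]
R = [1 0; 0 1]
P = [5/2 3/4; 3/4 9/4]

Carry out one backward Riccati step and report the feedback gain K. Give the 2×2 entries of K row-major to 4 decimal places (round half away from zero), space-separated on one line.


BᵀP = [6.5000 6.0000; 3.2500 3.0000]
S = R + BᵀPB = [1 0; 0 1] + [25.0000 12.5000; 12.5000 6.2500] = [26.0000 12.5000; 12.5000 7.2500]
BᵀPA = [22.0000 -25.5000; 11.0000 -12.7500]
K = S⁻¹·BᵀPA = [0.6822 -0.7907; 0.3411 -0.3953]
A−BK = [0.2946 -1.0233; -0.2054 0.9767]
AᵀP(A−BK) = [0.8028 -1.5058; -1.5058 4.0465]
P' = Q + AᵀP(A−BK) = [4.0528 1.4942; 1.4942 13.0465]
tr(P') = 17.0993

0.6822 -0.7907 0.3411 -0.3953


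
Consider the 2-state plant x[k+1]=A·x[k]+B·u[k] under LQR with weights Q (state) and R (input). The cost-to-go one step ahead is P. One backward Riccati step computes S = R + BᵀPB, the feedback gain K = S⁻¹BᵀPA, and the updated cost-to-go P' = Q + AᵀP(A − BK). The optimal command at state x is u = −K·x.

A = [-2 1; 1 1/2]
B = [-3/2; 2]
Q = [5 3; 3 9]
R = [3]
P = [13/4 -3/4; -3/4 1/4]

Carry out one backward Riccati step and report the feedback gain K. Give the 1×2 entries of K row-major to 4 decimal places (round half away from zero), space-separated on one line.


BᵀP = [-6.3750 1.6250]
S = R + BᵀPB = [3] + [12.8125] = [15.8125]
BᵀPA = [14.3750 -5.5625]
K = S⁻¹·BᵀPA = [0.9091 -0.3518]
A−BK = [-0.6364 0.4723; -0.8182 1.2036]
AᵀP(A−BK) = [3.1818 -1.3182; -1.3182 0.6057]
P' = Q + AᵀP(A−BK) = [8.1818 1.6818; 1.6818 9.6057]
tr(P') = 17.7875

0.9091 -0.3518


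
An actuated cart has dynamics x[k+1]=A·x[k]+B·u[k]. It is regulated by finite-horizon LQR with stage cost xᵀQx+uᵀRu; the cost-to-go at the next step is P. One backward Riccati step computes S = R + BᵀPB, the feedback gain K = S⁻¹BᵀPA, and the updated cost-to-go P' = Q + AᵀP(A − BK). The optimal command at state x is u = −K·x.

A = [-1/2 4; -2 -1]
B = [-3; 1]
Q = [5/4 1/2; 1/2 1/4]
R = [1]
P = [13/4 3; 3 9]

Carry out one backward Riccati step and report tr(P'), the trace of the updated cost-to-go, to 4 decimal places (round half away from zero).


BᵀP = [-6.7500 0.0000]
S = R + BᵀPB = [1] + [20.2500] = [21.2500]
BᵀPA = [3.3750 -27.0000]
K = S⁻¹·BᵀPA = [0.1588 -1.2706]
A−BK = [-0.0235 0.1882; -2.1588 0.2706]
AᵀP(A−BK) = [42.2765 -6.7118; -6.7118 2.6941]
P' = Q + AᵀP(A−BK) = [43.5265 -6.2118; -6.2118 2.9441]
tr(P') = 46.4706

46.4706


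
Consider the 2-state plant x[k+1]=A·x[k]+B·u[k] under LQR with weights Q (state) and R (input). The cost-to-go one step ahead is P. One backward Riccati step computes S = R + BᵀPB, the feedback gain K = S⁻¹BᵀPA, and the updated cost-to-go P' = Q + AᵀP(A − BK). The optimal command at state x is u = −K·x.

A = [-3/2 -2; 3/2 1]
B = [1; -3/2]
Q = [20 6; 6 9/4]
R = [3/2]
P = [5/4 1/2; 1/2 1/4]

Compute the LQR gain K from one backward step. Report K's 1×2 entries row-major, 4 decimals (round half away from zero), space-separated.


BᵀP = [0.5000 0.1250]
S = R + BᵀPB = [3/2] + [0.3125] = [1.8125]
BᵀPA = [-0.5625 -0.8750]
K = S⁻¹·BᵀPA = [-0.3103 -0.4828]
A−BK = [-1.1897 -1.5172; 1.0345 0.2759]
AᵀP(A−BK) = [0.9504 1.6034; 1.6034 2.8276]
P' = Q + AᵀP(A−BK) = [20.9504 7.6034; 7.6034 5.0776]
tr(P') = 26.0280

-0.3103 -0.4828


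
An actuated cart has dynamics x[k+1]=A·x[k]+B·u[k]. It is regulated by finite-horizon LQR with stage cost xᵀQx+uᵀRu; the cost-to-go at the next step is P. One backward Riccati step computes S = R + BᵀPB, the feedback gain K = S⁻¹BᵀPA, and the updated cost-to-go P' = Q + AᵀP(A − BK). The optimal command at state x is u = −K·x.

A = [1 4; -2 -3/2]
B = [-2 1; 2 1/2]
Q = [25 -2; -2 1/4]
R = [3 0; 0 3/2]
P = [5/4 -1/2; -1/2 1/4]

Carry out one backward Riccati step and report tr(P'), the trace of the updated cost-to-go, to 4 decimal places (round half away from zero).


31.6875

BᵀP = [-3.5000 1.5000; 1.0000 -0.3750]
S = R + BᵀPB = [3 0; 0 3/2] + [10.0000 -2.7500; -2.7500 0.8125] = [13.0000 -2.7500; -2.7500 2.3125]
BᵀPA = [-6.5000 -16.2500; 1.7500 4.5625]
K = S⁻¹·BᵀPA = [-0.4542 -1.1125; 0.2167 0.6500]
A−BK = [-0.1250 1.1250; -1.2000 0.4000]
AᵀP(A−BK) = [0.9188 2.1313; 2.1313 5.5188]
P' = Q + AᵀP(A−BK) = [25.9188 0.1313; 0.1313 5.7688]
tr(P') = 31.6875


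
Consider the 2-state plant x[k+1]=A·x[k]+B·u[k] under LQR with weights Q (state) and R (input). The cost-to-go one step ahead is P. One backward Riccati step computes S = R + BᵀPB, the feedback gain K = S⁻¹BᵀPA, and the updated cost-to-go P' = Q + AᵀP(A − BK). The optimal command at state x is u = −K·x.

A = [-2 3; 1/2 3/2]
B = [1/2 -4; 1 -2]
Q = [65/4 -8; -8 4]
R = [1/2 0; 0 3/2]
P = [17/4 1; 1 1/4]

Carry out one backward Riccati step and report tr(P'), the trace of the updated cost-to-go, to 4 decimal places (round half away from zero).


21.2912

BᵀP = [3.1250 0.7500; -19.0000 -4.5000]
S = R + BᵀPB = [1/2 0; 0 3/2] + [2.3125 -14.0000; -14.0000 85.0000] = [2.8125 -14.0000; -14.0000 86.5000]
BᵀPA = [-5.8750 10.5000; 35.7500 -63.7500]
K = S⁻¹·BᵀPA = [-0.1626 0.3331; 0.3870 -0.6831]
A−BK = [-0.3708 0.1011; 1.4365 -0.1993]
AᵀP(A−BK) = [0.2728 -0.4354; -0.4354 0.7685]
P' = Q + AᵀP(A−BK) = [16.5228 -8.4354; -8.4354 4.7685]
tr(P') = 21.2912


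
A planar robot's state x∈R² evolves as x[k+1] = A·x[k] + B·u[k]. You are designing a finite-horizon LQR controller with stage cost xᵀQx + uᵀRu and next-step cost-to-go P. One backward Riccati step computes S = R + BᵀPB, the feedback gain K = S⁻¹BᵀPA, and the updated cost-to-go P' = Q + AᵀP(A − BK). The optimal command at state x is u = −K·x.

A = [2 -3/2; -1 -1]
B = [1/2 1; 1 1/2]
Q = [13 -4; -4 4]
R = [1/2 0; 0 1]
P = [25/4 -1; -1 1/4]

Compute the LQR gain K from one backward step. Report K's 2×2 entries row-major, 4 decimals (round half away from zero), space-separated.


BᵀP = [2.1250 -0.2500; 5.7500 -0.8750]
S = R + BᵀPB = [1/2 0; 0 1] + [0.8125 2.0000; 2.0000 5.3125] = [1.3125 2.0000; 2.0000 6.3125]
BᵀPA = [4.5000 -2.9375; 12.3750 -7.7500]
K = S⁻¹·BᵀPA = [0.8532 -0.7101; 1.6901 -1.0027]
A−BK = [-0.1167 -0.1422; -2.6983 0.2115]
AᵀP(A−BK) = [4.4959 -2.3956; -2.3956 1.4553]
P' = Q + AᵀP(A−BK) = [17.4959 -6.3956; -6.3956 5.4553]
tr(P') = 22.9512

0.8532 -0.7101 1.6901 -1.0027


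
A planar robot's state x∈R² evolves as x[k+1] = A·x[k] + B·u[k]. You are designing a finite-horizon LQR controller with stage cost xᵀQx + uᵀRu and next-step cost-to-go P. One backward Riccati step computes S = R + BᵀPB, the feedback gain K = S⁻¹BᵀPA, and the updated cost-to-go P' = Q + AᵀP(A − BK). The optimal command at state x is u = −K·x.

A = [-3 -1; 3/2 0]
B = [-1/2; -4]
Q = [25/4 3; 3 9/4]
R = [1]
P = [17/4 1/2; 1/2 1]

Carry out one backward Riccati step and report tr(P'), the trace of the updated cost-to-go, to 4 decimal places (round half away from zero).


BᵀP = [-4.1250 -4.2500]
S = R + BᵀPB = [1] + [19.0625] = [20.0625]
BᵀPA = [6.0000 4.1250]
K = S⁻¹·BᵀPA = [0.2991 0.2056]
A−BK = [-2.8505 -0.8972; 2.6963 0.8224]
AᵀP(A−BK) = [34.2056 10.7664; 10.7664 3.4019]
P' = Q + AᵀP(A−BK) = [40.4556 13.7664; 13.7664 5.6519]
tr(P') = 46.1075

46.1075


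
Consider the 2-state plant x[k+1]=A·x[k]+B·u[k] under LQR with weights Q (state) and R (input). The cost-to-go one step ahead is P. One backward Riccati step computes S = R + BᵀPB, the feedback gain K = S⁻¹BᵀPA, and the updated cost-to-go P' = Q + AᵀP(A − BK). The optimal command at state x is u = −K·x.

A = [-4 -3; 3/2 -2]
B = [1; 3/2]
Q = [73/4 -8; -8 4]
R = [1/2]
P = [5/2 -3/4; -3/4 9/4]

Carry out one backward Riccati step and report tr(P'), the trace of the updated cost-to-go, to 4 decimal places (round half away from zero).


BᵀP = [1.3750 2.6250]
S = R + BᵀPB = [1/2] + [5.3125] = [5.8125]
BᵀPA = [-1.5625 -9.3750]
K = S⁻¹·BᵀPA = [-0.2688 -1.6129]
A−BK = [-3.7312 -1.3871; 1.9032 0.4194]
AᵀP(A−BK) = [53.6425 18.1048; 18.1048 7.3790]
P' = Q + AᵀP(A−BK) = [71.8925 10.1048; 10.1048 11.3790]
tr(P') = 83.2715

83.2715


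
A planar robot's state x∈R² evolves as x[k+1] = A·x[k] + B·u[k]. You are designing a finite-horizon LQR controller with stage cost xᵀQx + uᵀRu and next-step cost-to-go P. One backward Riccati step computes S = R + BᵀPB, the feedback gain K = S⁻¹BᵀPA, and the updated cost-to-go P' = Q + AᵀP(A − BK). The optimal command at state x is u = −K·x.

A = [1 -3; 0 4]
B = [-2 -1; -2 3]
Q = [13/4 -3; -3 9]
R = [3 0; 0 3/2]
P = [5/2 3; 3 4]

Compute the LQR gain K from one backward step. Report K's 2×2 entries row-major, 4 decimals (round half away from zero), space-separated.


BᵀP = [-11.0000 -14.0000; 6.5000 9.0000]
S = R + BᵀPB = [3 0; 0 3/2] + [50.0000 -31.0000; -31.0000 20.5000] = [53.0000 -31.0000; -31.0000 22.0000]
BᵀPA = [-11.0000 -23.0000; 6.5000 16.5000]
K = S⁻¹·BᵀPA = [-0.1976 0.0268; 0.0171 0.7878]
A−BK = [0.6220 -2.1585; -0.4463 1.6902]
AᵀP(A−BK) = [0.2159 -0.3256; -0.3256 2.1183]
P' = Q + AᵀP(A−BK) = [3.4659 -3.3256; -3.3256 11.1183]
tr(P') = 14.5841

-0.1976 0.0268 0.0171 0.7878
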